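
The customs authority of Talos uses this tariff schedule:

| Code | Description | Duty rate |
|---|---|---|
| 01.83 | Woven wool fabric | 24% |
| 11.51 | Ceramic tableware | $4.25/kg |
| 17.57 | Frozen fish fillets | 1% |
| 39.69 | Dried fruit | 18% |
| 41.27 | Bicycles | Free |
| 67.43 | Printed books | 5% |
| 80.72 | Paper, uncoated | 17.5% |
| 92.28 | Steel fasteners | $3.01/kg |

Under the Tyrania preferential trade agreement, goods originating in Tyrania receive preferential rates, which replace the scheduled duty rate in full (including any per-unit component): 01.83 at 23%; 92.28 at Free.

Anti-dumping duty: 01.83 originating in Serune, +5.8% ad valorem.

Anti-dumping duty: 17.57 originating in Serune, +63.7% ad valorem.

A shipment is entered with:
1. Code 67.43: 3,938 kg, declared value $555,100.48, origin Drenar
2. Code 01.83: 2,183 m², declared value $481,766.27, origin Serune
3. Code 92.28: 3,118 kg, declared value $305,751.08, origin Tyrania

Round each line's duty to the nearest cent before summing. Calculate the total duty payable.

$171,321.37

Line 1 (67.43, Drenar, 3,938 kg, $555,100.48):
Base rate for 67.43 is 5%.
Duty = $555,100.48 × 5% = $27,755.02.
Line 2 (01.83, Serune, 2,183 m², $481,766.27):
Base rate for 01.83 is 24%.
01.83 has an FTA preferential rate, but origin Serune is not Tyrania; base rate stands.
Additional duty on 01.83 from Serune: +5.8%. Applied ad valorem rate: 24% + 5.8% = 29.8%.
Duty = $481,766.27 × 29.8% = $143,566.35.
Line 3 (92.28, Tyrania, 3,118 kg, $305,751.08):
Base rate for 92.28 is $3.01/kg.
Origin Tyrania qualifies under the Talos–Tyrania agreement and 92.28 is covered: preferential rate Free applies instead.
Duty = $305,751.08 × 0% = $0.00.
Total = $27,755.02 + $143,566.35 + $0.00 = $171,321.37.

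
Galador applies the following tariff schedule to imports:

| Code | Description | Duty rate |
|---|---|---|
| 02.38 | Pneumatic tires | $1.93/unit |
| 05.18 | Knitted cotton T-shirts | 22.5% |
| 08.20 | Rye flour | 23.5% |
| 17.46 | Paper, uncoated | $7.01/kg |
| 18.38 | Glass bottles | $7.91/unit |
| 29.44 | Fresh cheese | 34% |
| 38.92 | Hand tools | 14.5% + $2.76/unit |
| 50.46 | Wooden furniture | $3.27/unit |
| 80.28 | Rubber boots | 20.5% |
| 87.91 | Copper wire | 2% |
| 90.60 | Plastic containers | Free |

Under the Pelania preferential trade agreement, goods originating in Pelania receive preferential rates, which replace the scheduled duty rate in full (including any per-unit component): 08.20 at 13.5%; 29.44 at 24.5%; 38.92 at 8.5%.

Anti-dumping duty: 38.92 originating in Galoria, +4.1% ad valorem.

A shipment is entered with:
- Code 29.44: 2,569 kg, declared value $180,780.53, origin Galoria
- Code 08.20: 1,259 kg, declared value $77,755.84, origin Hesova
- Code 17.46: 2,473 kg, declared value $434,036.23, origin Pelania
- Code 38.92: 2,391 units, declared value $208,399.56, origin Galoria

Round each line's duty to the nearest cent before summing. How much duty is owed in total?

Line 1 (29.44, Galoria, 2,569 kg, $180,780.53):
Base rate for 29.44 is 34%.
29.44 has an FTA preferential rate, but origin Galoria is not Pelania; base rate stands.
Duty = $180,780.53 × 34% = $61,465.38.
Line 2 (08.20, Hesova, 1,259 kg, $77,755.84):
Base rate for 08.20 is 23.5%.
08.20 has an FTA preferential rate, but origin Hesova is not Pelania; base rate stands.
Duty = $77,755.84 × 23.5% = $18,272.62.
Line 3 (17.46, Pelania, 2,473 kg, $434,036.23):
Base rate for 17.46 is $7.01/kg.
Origin Pelania is the FTA partner but 17.46 is not on the preference list; base rate stands.
Duty = 2,473 × $7.01 = $17,335.73.
Line 4 (38.92, Galoria, 2,391 units, $208,399.56):
Base rate for 38.92 is 14.5% + $2.76/unit.
38.92 has an FTA preferential rate, but origin Galoria is not Pelania; base rate stands.
Additional duty on 38.92 from Galoria: +4.1%. Applied ad valorem rate: 14.5% + 4.1% = 18.6%.
Duty = $208,399.56 × 18.6% + 2,391 × $2.76 = $45,361.48.
Total = $61,465.38 + $18,272.62 + $17,335.73 + $45,361.48 = $142,435.21.

$142,435.21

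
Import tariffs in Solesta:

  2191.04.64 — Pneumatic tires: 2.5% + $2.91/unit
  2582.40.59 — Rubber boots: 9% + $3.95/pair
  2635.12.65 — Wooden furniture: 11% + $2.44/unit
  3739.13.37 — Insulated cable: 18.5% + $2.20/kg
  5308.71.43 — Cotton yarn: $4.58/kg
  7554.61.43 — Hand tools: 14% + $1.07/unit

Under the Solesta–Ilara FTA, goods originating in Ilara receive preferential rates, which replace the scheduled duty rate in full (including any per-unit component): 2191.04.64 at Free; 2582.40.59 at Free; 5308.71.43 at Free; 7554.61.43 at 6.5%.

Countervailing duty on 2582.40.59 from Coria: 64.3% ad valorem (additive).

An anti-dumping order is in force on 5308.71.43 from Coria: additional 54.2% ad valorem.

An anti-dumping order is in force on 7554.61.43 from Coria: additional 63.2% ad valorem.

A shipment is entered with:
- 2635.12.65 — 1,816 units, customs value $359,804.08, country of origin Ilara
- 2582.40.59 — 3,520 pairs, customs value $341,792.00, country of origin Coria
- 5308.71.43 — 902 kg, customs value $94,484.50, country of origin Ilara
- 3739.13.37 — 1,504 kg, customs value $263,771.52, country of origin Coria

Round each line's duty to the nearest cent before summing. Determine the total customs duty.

Line 1 (2635.12.65, Ilara, 1,816 units, $359,804.08):
Base rate for 2635.12.65 is 11% + $2.44/unit.
Origin Ilara is the FTA partner but 2635.12.65 is not on the preference list; base rate stands.
Duty = $359,804.08 × 11% + 1,816 × $2.44 = $44,009.49.
Line 2 (2582.40.59, Coria, 3,520 pairs, $341,792.00):
Base rate for 2582.40.59 is 9% + $3.95/pair.
2582.40.59 has an FTA preferential rate, but origin Coria is not Ilara; base rate stands.
Additional duty on 2582.40.59 from Coria: +64.3%. Applied ad valorem rate: 9% + 64.3% = 73.3%.
Duty = $341,792.00 × 73.3% + 3,520 × $3.95 = $264,437.54.
Line 3 (5308.71.43, Ilara, 902 kg, $94,484.50):
Base rate for 5308.71.43 is $4.58/kg.
Origin Ilara qualifies under the Solesta–Ilara agreement and 5308.71.43 is covered: preferential rate Free applies instead.
The additional-duty order on 5308.71.43 targets Coria, not Ilara; it does not apply.
Duty = $94,484.50 × 0% = $0.00.
Line 4 (3739.13.37, Coria, 1,504 kg, $263,771.52):
Base rate for 3739.13.37 is 18.5% + $2.20/kg.
Duty = $263,771.52 × 18.5% + 1,504 × $2.20 = $52,106.53.
Total = $44,009.49 + $264,437.54 + $0.00 + $52,106.53 = $360,553.56.

$360,553.56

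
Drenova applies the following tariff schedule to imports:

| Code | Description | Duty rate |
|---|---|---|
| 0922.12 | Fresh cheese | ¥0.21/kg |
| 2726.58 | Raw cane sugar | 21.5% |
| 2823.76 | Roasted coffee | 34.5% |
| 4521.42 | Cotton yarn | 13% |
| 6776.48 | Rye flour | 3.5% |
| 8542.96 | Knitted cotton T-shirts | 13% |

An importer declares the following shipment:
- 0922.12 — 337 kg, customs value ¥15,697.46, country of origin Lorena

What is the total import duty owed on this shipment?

Line 1 (0922.12, Lorena, 337 kg, ¥15,697.46):
Base rate for 0922.12 is ¥0.21/kg.
Duty = 337 × ¥0.21 = ¥70.77.

¥70.77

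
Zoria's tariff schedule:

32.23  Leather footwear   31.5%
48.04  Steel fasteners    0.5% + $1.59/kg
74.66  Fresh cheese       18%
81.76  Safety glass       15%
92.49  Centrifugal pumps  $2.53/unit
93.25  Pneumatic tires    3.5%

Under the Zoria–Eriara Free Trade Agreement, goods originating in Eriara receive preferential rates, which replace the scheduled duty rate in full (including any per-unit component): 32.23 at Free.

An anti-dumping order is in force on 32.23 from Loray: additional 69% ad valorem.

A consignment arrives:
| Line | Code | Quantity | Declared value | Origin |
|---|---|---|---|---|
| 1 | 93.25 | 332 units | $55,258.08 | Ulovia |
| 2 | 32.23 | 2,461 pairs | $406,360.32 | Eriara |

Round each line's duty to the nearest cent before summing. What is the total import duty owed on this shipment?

$1,934.03

Line 1 (93.25, Ulovia, 332 units, $55,258.08):
Base rate for 93.25 is 3.5%.
Duty = $55,258.08 × 3.5% = $1,934.03.
Line 2 (32.23, Eriara, 2,461 pairs, $406,360.32):
Base rate for 32.23 is 31.5%.
Origin Eriara qualifies under the Zoria–Eriara agreement and 32.23 is covered: preferential rate Free applies instead.
The additional-duty order on 32.23 targets Loray, not Eriara; it does not apply.
Duty = $406,360.32 × 0% = $0.00.
Total = $1,934.03 + $0.00 = $1,934.03.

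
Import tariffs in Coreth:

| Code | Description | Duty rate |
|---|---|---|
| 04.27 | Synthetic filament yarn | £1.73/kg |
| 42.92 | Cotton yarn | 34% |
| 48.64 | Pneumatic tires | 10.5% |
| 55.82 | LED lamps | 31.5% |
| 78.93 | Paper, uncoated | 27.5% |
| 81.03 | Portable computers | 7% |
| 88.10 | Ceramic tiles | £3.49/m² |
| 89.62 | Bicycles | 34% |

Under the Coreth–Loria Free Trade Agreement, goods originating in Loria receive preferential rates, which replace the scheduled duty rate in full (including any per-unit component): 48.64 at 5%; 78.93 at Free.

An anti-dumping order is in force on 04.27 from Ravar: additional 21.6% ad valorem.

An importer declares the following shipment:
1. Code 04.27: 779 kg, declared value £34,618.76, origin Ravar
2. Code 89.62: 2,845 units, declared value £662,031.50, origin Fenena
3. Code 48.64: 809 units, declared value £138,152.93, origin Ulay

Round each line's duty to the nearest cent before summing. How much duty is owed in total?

Line 1 (04.27, Ravar, 779 kg, £34,618.76):
Base rate for 04.27 is £1.73/kg.
Additional duty on 04.27 from Ravar: +21.6% ad valorem. Applied ad valorem rate = 21.6%.
Duty = £34,618.76 × 21.6% + 779 × £1.73 = £8,825.32.
Line 2 (89.62, Fenena, 2,845 units, £662,031.50):
Base rate for 89.62 is 34%.
Duty = £662,031.50 × 34% = £225,090.71.
Line 3 (48.64, Ulay, 809 units, £138,152.93):
Base rate for 48.64 is 10.5%.
48.64 has an FTA preferential rate, but origin Ulay is not Loria; base rate stands.
Duty = £138,152.93 × 10.5% = £14,506.06.
Total = £8,825.32 + £225,090.71 + £14,506.06 = £248,422.09.

£248,422.09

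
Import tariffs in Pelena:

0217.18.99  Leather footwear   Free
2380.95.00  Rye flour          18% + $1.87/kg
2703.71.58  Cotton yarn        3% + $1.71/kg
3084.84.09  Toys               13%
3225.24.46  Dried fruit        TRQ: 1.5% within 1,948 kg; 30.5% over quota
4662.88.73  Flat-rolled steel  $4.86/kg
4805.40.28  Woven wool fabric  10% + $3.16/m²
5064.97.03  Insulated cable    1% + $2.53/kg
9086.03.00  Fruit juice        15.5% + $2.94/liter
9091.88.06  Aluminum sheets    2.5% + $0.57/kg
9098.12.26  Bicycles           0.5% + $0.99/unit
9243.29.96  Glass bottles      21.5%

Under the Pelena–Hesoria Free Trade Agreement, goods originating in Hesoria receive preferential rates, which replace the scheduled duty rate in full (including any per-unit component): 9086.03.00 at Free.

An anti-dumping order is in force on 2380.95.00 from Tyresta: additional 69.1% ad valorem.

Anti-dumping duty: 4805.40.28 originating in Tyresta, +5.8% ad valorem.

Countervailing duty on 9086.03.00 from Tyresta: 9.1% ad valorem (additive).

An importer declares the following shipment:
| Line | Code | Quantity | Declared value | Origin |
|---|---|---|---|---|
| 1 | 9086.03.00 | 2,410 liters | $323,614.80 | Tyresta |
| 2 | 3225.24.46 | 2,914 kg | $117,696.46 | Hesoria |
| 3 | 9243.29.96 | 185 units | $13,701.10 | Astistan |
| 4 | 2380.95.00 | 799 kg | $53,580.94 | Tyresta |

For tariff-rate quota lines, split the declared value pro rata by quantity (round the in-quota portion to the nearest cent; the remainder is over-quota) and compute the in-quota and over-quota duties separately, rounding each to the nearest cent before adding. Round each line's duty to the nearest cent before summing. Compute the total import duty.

$150,883.82

Line 1 (9086.03.00, Tyresta, 2,410 liters, $323,614.80):
Base rate for 9086.03.00 is 15.5% + $2.94/liter.
9086.03.00 has an FTA preferential rate, but origin Tyresta is not Hesoria; base rate stands.
Additional duty on 9086.03.00 from Tyresta: +9.1%. Applied ad valorem rate: 15.5% + 9.1% = 24.6%.
Duty = $323,614.80 × 24.6% + 2,410 × $2.94 = $86,694.64.
Line 2 (3225.24.46, Hesoria, 2,914 kg, $117,696.46):
Code 3225.24.46 is under a tariff-rate quota (threshold 1,948 kg). In-quota: 1,948 kg at 1.5%; over-quota: 966 kg at 30.5%.
Pro-rata value split: in-quota = $117,696.46 × 1,948/2,914 = $78,679.72; over-quota = $117,696.46 − $78,679.72 = $39,016.74.
In-quota duty = $78,679.72 × 1.5% = $1,180.20. Over-quota duty = $39,016.74 × 30.5% = $11,900.11.
Line duty = $1,180.20 + $11,900.11 = $13,080.31.
Line 3 (9243.29.96, Astistan, 185 units, $13,701.10):
Base rate for 9243.29.96 is 21.5%.
Duty = $13,701.10 × 21.5% = $2,945.74.
Line 4 (2380.95.00, Tyresta, 799 kg, $53,580.94):
Base rate for 2380.95.00 is 18% + $1.87/kg.
Additional duty on 2380.95.00 from Tyresta: +69.1%. Applied ad valorem rate: 18% + 69.1% = 87.1%.
Duty = $53,580.94 × 87.1% + 799 × $1.87 = $48,163.13.
Total = $86,694.64 + $13,080.31 + $2,945.74 + $48,163.13 = $150,883.82.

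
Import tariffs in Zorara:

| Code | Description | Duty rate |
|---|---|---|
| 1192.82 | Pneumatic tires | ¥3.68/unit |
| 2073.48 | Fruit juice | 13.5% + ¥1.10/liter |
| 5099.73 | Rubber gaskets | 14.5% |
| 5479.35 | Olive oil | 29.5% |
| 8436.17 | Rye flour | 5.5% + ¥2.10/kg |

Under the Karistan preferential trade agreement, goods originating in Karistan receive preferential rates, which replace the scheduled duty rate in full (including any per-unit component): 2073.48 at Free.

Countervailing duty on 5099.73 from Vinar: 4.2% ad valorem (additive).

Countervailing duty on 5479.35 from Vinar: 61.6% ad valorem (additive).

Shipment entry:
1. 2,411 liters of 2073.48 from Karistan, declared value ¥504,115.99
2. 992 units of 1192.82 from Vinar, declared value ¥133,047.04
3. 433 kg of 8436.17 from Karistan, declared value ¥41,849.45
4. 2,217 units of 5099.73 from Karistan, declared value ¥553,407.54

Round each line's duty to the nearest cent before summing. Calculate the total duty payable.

Line 1 (2073.48, Karistan, 2,411 liters, ¥504,115.99):
Base rate for 2073.48 is 13.5% + ¥1.10/liter.
Origin Karistan qualifies under the Zorara–Karistan agreement and 2073.48 is covered: preferential rate Free applies instead.
Duty = ¥504,115.99 × 0% = ¥0.00.
Line 2 (1192.82, Vinar, 992 units, ¥133,047.04):
Base rate for 1192.82 is ¥3.68/unit.
Duty = 992 × ¥3.68 = ¥3,650.56.
Line 3 (8436.17, Karistan, 433 kg, ¥41,849.45):
Base rate for 8436.17 is 5.5% + ¥2.10/kg.
Origin Karistan is the FTA partner but 8436.17 is not on the preference list; base rate stands.
Duty = ¥41,849.45 × 5.5% + 433 × ¥2.10 = ¥3,211.02.
Line 4 (5099.73, Karistan, 2,217 units, ¥553,407.54):
Base rate for 5099.73 is 14.5%.
Origin Karistan is the FTA partner but 5099.73 is not on the preference list; base rate stands.
The additional-duty order on 5099.73 targets Vinar, not Karistan; it does not apply.
Duty = ¥553,407.54 × 14.5% = ¥80,244.09.
Total = ¥0.00 + ¥3,650.56 + ¥3,211.02 + ¥80,244.09 = ¥87,105.67.

¥87,105.67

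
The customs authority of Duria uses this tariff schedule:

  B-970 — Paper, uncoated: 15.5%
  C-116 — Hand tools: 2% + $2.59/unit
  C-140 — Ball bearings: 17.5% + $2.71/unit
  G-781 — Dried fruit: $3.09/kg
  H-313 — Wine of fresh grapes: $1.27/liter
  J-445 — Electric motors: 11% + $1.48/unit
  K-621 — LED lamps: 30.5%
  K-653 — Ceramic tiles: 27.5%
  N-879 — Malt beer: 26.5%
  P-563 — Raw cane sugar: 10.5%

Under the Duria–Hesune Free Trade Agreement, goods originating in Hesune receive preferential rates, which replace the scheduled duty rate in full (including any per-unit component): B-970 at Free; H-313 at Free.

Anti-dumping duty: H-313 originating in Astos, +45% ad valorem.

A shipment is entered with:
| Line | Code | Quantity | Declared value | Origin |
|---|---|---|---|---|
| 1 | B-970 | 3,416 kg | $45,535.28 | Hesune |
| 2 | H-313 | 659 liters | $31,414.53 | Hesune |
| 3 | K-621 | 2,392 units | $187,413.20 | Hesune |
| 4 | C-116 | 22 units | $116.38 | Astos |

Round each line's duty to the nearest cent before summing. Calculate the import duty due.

$57,220.34

Line 1 (B-970, Hesune, 3,416 kg, $45,535.28):
Base rate for B-970 is 15.5%.
Origin Hesune qualifies under the Duria–Hesune agreement and B-970 is covered: preferential rate Free applies instead.
Duty = $45,535.28 × 0% = $0.00.
Line 2 (H-313, Hesune, 659 liters, $31,414.53):
Base rate for H-313 is $1.27/liter.
Origin Hesune qualifies under the Duria–Hesune agreement and H-313 is covered: preferential rate Free applies instead.
The additional-duty order on H-313 targets Astos, not Hesune; it does not apply.
Duty = $31,414.53 × 0% = $0.00.
Line 3 (K-621, Hesune, 2,392 units, $187,413.20):
Base rate for K-621 is 30.5%.
Origin Hesune is the FTA partner but K-621 is not on the preference list; base rate stands.
Duty = $187,413.20 × 30.5% = $57,161.03.
Line 4 (C-116, Astos, 22 units, $116.38):
Base rate for C-116 is 2% + $2.59/unit.
Duty = $116.38 × 2% + 22 × $2.59 = $59.31.
Total = $0.00 + $0.00 + $57,161.03 + $59.31 = $57,220.34.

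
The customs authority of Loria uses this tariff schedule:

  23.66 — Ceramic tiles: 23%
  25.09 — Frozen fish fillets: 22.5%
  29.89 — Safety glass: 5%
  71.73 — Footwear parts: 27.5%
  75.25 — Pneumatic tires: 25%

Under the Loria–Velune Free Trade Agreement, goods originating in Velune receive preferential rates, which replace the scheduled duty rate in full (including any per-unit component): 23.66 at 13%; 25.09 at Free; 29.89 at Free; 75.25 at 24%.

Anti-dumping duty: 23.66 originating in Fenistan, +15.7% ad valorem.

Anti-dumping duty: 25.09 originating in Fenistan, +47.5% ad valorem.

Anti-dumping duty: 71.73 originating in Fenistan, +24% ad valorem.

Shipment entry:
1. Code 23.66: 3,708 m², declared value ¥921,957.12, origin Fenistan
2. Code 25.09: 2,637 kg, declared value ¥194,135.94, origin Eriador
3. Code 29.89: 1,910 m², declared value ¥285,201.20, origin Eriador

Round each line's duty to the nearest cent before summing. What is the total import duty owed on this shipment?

Line 1 (23.66, Fenistan, 3,708 m², ¥921,957.12):
Base rate for 23.66 is 23%.
23.66 has an FTA preferential rate, but origin Fenistan is not Velune; base rate stands.
Additional duty on 23.66 from Fenistan: +15.7%. Applied ad valorem rate: 23% + 15.7% = 38.7%.
Duty = ¥921,957.12 × 38.7% = ¥356,797.41.
Line 2 (25.09, Eriador, 2,637 kg, ¥194,135.94):
Base rate for 25.09 is 22.5%.
25.09 has an FTA preferential rate, but origin Eriador is not Velune; base rate stands.
The additional-duty order on 25.09 targets Fenistan, not Eriador; it does not apply.
Duty = ¥194,135.94 × 22.5% = ¥43,680.59.
Line 3 (29.89, Eriador, 1,910 m², ¥285,201.20):
Base rate for 29.89 is 5%.
29.89 has an FTA preferential rate, but origin Eriador is not Velune; base rate stands.
Duty = ¥285,201.20 × 5% = ¥14,260.06.
Total = ¥356,797.41 + ¥43,680.59 + ¥14,260.06 = ¥414,738.06.

¥414,738.06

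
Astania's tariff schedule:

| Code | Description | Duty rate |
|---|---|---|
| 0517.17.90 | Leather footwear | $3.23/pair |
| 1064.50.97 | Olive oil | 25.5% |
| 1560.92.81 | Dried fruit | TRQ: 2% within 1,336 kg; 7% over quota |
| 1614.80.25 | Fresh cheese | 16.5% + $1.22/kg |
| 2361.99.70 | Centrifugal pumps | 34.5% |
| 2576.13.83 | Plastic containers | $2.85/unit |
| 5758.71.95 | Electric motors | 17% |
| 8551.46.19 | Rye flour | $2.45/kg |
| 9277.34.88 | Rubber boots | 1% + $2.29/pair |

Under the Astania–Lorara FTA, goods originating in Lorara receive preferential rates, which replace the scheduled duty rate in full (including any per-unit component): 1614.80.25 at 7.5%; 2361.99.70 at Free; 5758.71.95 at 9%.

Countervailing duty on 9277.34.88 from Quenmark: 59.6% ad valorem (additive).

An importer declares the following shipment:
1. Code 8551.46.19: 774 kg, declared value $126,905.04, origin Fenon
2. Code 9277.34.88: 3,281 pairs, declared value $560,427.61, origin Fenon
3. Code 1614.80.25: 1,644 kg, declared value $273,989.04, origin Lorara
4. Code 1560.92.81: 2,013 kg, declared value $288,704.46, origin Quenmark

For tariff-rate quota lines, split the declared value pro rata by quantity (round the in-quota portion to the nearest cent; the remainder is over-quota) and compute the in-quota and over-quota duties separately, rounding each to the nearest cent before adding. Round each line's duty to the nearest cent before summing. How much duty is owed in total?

$46,192.10

Line 1 (8551.46.19, Fenon, 774 kg, $126,905.04):
Base rate for 8551.46.19 is $2.45/kg.
Duty = 774 × $2.45 = $1,896.30.
Line 2 (9277.34.88, Fenon, 3,281 pairs, $560,427.61):
Base rate for 9277.34.88 is 1% + $2.29/pair.
The additional-duty order on 9277.34.88 targets Quenmark, not Fenon; it does not apply.
Duty = $560,427.61 × 1% + 3,281 × $2.29 = $13,117.77.
Line 3 (1614.80.25, Lorara, 1,644 kg, $273,989.04):
Base rate for 1614.80.25 is 16.5% + $1.22/kg.
Origin Lorara qualifies under the Astania–Lorara agreement and 1614.80.25 is covered: preferential rate 7.5% applies instead.
Duty = $273,989.04 × 7.5% = $20,549.18.
Line 4 (1560.92.81, Quenmark, 2,013 kg, $288,704.46):
Code 1560.92.81 is under a tariff-rate quota (threshold 1,336 kg). In-quota: 1,336 kg at 2%; over-quota: 677 kg at 7%.
Pro-rata value split: in-quota = $288,704.46 × 1,336/2,013 = $191,609.12; over-quota = $288,704.46 − $191,609.12 = $97,095.34.
In-quota duty = $191,609.12 × 2% = $3,832.18. Over-quota duty = $97,095.34 × 7% = $6,796.67.
Line duty = $3,832.18 + $6,796.67 = $10,628.85.
Total = $1,896.30 + $13,117.77 + $20,549.18 + $10,628.85 = $46,192.10.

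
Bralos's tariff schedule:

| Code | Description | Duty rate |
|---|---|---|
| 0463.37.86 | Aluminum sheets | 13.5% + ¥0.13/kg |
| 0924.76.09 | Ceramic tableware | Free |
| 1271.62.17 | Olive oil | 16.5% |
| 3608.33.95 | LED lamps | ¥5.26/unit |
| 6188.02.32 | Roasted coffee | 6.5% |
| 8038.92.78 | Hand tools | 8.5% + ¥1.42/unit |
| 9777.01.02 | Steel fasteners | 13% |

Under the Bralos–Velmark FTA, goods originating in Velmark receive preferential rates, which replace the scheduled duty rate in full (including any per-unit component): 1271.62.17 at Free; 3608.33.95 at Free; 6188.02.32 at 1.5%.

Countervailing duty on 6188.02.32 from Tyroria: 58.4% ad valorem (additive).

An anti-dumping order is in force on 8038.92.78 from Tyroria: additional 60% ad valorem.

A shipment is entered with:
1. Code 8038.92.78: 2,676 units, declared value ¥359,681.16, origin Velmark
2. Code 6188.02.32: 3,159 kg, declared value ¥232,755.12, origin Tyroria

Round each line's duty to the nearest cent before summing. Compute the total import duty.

¥185,430.89

Line 1 (8038.92.78, Velmark, 2,676 units, ¥359,681.16):
Base rate for 8038.92.78 is 8.5% + ¥1.42/unit.
Origin Velmark is the FTA partner but 8038.92.78 is not on the preference list; base rate stands.
The additional-duty order on 8038.92.78 targets Tyroria, not Velmark; it does not apply.
Duty = ¥359,681.16 × 8.5% + 2,676 × ¥1.42 = ¥34,372.82.
Line 2 (6188.02.32, Tyroria, 3,159 kg, ¥232,755.12):
Base rate for 6188.02.32 is 6.5%.
6188.02.32 has an FTA preferential rate, but origin Tyroria is not Velmark; base rate stands.
Additional duty on 6188.02.32 from Tyroria: +58.4%. Applied ad valorem rate: 6.5% + 58.4% = 64.9%.
Duty = ¥232,755.12 × 64.9% = ¥151,058.07.
Total = ¥34,372.82 + ¥151,058.07 = ¥185,430.89.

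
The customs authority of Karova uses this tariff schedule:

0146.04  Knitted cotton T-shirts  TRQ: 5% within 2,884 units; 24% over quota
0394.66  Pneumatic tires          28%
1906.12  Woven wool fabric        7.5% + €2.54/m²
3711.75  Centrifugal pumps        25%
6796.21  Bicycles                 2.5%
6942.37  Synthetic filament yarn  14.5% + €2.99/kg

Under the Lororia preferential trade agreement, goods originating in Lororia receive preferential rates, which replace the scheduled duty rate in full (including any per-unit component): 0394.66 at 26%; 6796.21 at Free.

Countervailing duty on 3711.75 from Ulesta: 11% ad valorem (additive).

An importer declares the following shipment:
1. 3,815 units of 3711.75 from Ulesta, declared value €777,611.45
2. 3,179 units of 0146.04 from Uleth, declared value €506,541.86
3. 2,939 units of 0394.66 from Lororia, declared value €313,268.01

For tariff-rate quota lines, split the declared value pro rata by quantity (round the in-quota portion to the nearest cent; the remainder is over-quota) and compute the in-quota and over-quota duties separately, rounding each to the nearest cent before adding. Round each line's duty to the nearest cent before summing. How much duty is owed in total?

Line 1 (3711.75, Ulesta, 3,815 units, €777,611.45):
Base rate for 3711.75 is 25%.
Additional duty on 3711.75 from Ulesta: +11%. Applied ad valorem rate: 25% + 11% = 36%.
Duty = €777,611.45 × 36% = €279,940.12.
Line 2 (0146.04, Uleth, 3,179 units, €506,541.86):
Code 0146.04 is under a tariff-rate quota (threshold 2,884 units). In-quota: 2,884 units at 5%; over-quota: 295 units at 24%.
Pro-rata value split: in-quota = €506,541.86 × 2,884/3,179 = €459,536.56; over-quota = €506,541.86 − €459,536.56 = €47,005.30.
In-quota duty = €459,536.56 × 5% = €22,976.83. Over-quota duty = €47,005.30 × 24% = €11,281.27.
Line duty = €22,976.83 + €11,281.27 = €34,258.10.
Line 3 (0394.66, Lororia, 2,939 units, €313,268.01):
Base rate for 0394.66 is 28%.
Origin Lororia qualifies under the Karova–Lororia agreement and 0394.66 is covered: preferential rate 26% applies instead.
Duty = €313,268.01 × 26% = €81,449.68.
Total = €279,940.12 + €34,258.10 + €81,449.68 = €395,647.90.

€395,647.90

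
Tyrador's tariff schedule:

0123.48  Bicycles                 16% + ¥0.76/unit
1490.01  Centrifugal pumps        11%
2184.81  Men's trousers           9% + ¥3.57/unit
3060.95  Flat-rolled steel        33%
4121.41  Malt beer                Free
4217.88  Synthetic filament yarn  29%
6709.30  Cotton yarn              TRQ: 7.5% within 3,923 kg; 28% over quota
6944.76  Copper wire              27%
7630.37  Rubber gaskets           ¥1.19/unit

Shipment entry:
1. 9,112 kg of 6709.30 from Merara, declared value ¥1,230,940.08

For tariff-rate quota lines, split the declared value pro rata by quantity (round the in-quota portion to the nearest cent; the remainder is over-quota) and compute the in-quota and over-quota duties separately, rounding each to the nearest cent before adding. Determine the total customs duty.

¥236,021.82

Line 1 (6709.30, Merara, 9,112 kg, ¥1,230,940.08):
Code 6709.30 is under a tariff-rate quota (threshold 3,923 kg). In-quota: 3,923 kg at 7.5%; over-quota: 5,189 kg at 28%.
Pro-rata value split: in-quota = ¥1,230,940.08 × 3,923/9,112 = ¥529,958.07; over-quota = ¥1,230,940.08 − ¥529,958.07 = ¥700,982.01.
In-quota duty = ¥529,958.07 × 7.5% = ¥39,746.86. Over-quota duty = ¥700,982.01 × 28% = ¥196,274.96.
Line duty = ¥39,746.86 + ¥196,274.96 = ¥236,021.82.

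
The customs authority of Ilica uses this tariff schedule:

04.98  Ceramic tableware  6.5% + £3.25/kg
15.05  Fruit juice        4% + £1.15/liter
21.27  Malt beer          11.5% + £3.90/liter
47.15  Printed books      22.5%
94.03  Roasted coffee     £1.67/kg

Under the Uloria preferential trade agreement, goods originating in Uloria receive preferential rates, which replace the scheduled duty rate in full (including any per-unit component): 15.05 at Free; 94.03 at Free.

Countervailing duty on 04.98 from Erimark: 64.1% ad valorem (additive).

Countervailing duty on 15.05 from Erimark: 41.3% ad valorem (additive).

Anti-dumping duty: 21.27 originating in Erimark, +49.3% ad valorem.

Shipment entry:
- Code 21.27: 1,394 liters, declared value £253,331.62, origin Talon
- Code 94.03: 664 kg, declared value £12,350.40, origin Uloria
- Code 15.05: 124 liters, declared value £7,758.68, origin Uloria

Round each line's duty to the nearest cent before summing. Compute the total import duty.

Line 1 (21.27, Talon, 1,394 liters, £253,331.62):
Base rate for 21.27 is 11.5% + £3.90/liter.
The additional-duty order on 21.27 targets Erimark, not Talon; it does not apply.
Duty = £253,331.62 × 11.5% + 1,394 × £3.90 = £34,569.74.
Line 2 (94.03, Uloria, 664 kg, £12,350.40):
Base rate for 94.03 is £1.67/kg.
Origin Uloria qualifies under the Ilica–Uloria agreement and 94.03 is covered: preferential rate Free applies instead.
Duty = £12,350.40 × 0% = £0.00.
Line 3 (15.05, Uloria, 124 liters, £7,758.68):
Base rate for 15.05 is 4% + £1.15/liter.
Origin Uloria qualifies under the Ilica–Uloria agreement and 15.05 is covered: preferential rate Free applies instead.
The additional-duty order on 15.05 targets Erimark, not Uloria; it does not apply.
Duty = £7,758.68 × 0% = £0.00.
Total = £34,569.74 + £0.00 + £0.00 = £34,569.74.

£34,569.74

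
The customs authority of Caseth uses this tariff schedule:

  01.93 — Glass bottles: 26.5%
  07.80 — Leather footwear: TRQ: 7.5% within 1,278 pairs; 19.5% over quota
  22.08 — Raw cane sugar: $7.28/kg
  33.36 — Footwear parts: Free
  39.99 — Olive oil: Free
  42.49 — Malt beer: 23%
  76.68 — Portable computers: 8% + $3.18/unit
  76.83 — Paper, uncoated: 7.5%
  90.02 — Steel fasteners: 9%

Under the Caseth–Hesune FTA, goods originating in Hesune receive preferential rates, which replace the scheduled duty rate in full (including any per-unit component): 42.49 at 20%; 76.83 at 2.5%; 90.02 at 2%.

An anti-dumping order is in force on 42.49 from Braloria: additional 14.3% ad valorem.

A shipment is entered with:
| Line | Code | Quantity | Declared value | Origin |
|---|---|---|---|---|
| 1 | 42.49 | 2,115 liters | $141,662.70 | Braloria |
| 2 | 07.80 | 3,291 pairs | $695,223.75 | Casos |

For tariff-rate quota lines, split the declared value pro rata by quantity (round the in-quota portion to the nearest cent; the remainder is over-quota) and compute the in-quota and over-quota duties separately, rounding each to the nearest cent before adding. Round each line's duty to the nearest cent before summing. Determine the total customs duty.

Line 1 (42.49, Braloria, 2,115 liters, $141,662.70):
Base rate for 42.49 is 23%.
42.49 has an FTA preferential rate, but origin Braloria is not Hesune; base rate stands.
Additional duty on 42.49 from Braloria: +14.3%. Applied ad valorem rate: 23% + 14.3% = 37.3%.
Duty = $141,662.70 × 37.3% = $52,840.19.
Line 2 (07.80, Casos, 3,291 pairs, $695,223.75):
Code 07.80 is under a tariff-rate quota (threshold 1,278 pairs). In-quota: 1,278 pairs at 7.5%; over-quota: 2,013 pairs at 19.5%.
Pro-rata value split: in-quota = $695,223.75 × 1,278/3,291 = $269,977.50; over-quota = $695,223.75 − $269,977.50 = $425,246.25.
In-quota duty = $269,977.50 × 7.5% = $20,248.31. Over-quota duty = $425,246.25 × 19.5% = $82,923.02.
Line duty = $20,248.31 + $82,923.02 = $103,171.33.
Total = $52,840.19 + $103,171.33 = $156,011.52.

$156,011.52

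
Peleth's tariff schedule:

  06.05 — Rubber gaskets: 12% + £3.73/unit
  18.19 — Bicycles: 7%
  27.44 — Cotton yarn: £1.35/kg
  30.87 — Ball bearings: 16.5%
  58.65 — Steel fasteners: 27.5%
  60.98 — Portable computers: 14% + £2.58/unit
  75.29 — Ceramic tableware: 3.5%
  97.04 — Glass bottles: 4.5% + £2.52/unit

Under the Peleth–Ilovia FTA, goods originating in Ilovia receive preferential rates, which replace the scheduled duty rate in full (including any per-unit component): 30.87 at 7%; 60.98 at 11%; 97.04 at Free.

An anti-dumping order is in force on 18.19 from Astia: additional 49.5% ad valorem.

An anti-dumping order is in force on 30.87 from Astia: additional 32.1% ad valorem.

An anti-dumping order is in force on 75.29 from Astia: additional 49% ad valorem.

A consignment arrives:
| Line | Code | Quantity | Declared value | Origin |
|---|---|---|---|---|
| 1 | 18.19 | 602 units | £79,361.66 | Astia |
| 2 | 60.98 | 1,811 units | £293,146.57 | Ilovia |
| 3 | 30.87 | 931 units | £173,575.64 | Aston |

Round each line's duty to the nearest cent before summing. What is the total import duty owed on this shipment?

£105,725.44

Line 1 (18.19, Astia, 602 units, £79,361.66):
Base rate for 18.19 is 7%.
Additional duty on 18.19 from Astia: +49.5%. Applied ad valorem rate: 7% + 49.5% = 56.5%.
Duty = £79,361.66 × 56.5% = £44,839.34.
Line 2 (60.98, Ilovia, 1,811 units, £293,146.57):
Base rate for 60.98 is 14% + £2.58/unit.
Origin Ilovia qualifies under the Peleth–Ilovia agreement and 60.98 is covered: preferential rate 11% applies instead.
Duty = £293,146.57 × 11% = £32,246.12.
Line 3 (30.87, Aston, 931 units, £173,575.64):
Base rate for 30.87 is 16.5%.
30.87 has an FTA preferential rate, but origin Aston is not Ilovia; base rate stands.
The additional-duty order on 30.87 targets Astia, not Aston; it does not apply.
Duty = £173,575.64 × 16.5% = £28,639.98.
Total = £44,839.34 + £32,246.12 + £28,639.98 = £105,725.44.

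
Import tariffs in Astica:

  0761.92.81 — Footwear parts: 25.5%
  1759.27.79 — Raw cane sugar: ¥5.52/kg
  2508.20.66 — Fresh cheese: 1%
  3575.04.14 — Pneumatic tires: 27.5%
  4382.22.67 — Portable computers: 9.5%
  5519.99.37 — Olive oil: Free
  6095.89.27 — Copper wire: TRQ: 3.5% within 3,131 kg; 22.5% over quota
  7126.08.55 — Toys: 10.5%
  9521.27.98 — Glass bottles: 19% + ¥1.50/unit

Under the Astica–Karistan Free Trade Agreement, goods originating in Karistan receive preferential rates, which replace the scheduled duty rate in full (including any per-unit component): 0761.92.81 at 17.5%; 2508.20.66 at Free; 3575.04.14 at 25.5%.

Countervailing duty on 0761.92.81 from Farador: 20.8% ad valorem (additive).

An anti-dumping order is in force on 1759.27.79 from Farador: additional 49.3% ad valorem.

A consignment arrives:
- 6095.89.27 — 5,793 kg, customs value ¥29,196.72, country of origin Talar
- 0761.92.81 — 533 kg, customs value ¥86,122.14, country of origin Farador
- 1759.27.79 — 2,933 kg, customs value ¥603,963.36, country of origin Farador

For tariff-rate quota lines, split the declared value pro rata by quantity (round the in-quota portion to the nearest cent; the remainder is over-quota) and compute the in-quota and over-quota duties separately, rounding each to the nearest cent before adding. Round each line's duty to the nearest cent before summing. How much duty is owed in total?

¥357,389.67

Line 1 (6095.89.27, Talar, 5,793 kg, ¥29,196.72):
Code 6095.89.27 is under a tariff-rate quota (threshold 3,131 kg). In-quota: 3,131 kg at 3.5%; over-quota: 2,662 kg at 22.5%.
Pro-rata value split: in-quota = ¥29,196.72 × 3,131/5,793 = ¥15,780.24; over-quota = ¥29,196.72 − ¥15,780.24 = ¥13,416.48.
In-quota duty = ¥15,780.24 × 3.5% = ¥552.31. Over-quota duty = ¥13,416.48 × 22.5% = ¥3,018.71.
Line duty = ¥552.31 + ¥3,018.71 = ¥3,571.02.
Line 2 (0761.92.81, Farador, 533 kg, ¥86,122.14):
Base rate for 0761.92.81 is 25.5%.
0761.92.81 has an FTA preferential rate, but origin Farador is not Karistan; base rate stands.
Additional duty on 0761.92.81 from Farador: +20.8%. Applied ad valorem rate: 25.5% + 20.8% = 46.3%.
Duty = ¥86,122.14 × 46.3% = ¥39,874.55.
Line 3 (1759.27.79, Farador, 2,933 kg, ¥603,963.36):
Base rate for 1759.27.79 is ¥5.52/kg.
Additional duty on 1759.27.79 from Farador: +49.3% ad valorem. Applied ad valorem rate = 49.3%.
Duty = ¥603,963.36 × 49.3% + 2,933 × ¥5.52 = ¥313,944.10.
Total = ¥3,571.02 + ¥39,874.55 + ¥313,944.10 = ¥357,389.67.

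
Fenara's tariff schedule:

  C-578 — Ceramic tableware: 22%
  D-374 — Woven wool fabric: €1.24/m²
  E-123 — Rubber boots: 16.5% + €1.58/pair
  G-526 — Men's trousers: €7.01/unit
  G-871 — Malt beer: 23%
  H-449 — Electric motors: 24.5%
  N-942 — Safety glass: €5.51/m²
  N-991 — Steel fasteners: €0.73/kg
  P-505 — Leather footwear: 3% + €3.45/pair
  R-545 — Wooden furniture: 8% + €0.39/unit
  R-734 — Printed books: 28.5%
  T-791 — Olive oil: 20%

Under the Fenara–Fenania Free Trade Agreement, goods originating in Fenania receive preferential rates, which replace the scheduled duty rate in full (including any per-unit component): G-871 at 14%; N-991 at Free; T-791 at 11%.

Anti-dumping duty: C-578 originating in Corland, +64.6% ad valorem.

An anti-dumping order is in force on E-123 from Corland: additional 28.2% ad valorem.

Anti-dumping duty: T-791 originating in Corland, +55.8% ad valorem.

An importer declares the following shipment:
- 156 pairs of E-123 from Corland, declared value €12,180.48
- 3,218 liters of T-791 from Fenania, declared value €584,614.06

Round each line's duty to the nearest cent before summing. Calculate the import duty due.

€69,998.70

Line 1 (E-123, Corland, 156 pairs, €12,180.48):
Base rate for E-123 is 16.5% + €1.58/pair.
Additional duty on E-123 from Corland: +28.2%. Applied ad valorem rate: 16.5% + 28.2% = 44.7%.
Duty = €12,180.48 × 44.7% + 156 × €1.58 = €5,691.15.
Line 2 (T-791, Fenania, 3,218 liters, €584,614.06):
Base rate for T-791 is 20%.
Origin Fenania qualifies under the Fenara–Fenania agreement and T-791 is covered: preferential rate 11% applies instead.
The additional-duty order on T-791 targets Corland, not Fenania; it does not apply.
Duty = €584,614.06 × 11% = €64,307.55.
Total = €5,691.15 + €64,307.55 = €69,998.70.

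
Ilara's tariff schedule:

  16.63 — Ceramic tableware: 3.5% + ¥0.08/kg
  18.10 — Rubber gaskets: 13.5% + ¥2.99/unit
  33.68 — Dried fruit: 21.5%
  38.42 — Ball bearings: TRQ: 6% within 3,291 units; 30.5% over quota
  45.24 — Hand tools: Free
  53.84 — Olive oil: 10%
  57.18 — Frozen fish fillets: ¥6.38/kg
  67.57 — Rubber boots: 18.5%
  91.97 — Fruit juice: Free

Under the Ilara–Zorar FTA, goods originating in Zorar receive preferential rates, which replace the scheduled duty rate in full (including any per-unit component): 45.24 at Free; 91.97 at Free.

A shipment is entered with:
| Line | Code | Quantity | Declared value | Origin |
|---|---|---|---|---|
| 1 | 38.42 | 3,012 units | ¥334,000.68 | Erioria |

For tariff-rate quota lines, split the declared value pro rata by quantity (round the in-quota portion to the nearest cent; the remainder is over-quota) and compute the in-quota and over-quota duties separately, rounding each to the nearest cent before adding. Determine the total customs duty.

¥20,040.04

Line 1 (38.42, Erioria, 3,012 units, ¥334,000.68):
Code 38.42 is under a tariff-rate quota (threshold 3,291 units). Quantity 3,012 units is within the quota, so the in-quota rate 6% applies to the full value.
Duty = ¥334,000.68 × 6% = ¥20,040.04.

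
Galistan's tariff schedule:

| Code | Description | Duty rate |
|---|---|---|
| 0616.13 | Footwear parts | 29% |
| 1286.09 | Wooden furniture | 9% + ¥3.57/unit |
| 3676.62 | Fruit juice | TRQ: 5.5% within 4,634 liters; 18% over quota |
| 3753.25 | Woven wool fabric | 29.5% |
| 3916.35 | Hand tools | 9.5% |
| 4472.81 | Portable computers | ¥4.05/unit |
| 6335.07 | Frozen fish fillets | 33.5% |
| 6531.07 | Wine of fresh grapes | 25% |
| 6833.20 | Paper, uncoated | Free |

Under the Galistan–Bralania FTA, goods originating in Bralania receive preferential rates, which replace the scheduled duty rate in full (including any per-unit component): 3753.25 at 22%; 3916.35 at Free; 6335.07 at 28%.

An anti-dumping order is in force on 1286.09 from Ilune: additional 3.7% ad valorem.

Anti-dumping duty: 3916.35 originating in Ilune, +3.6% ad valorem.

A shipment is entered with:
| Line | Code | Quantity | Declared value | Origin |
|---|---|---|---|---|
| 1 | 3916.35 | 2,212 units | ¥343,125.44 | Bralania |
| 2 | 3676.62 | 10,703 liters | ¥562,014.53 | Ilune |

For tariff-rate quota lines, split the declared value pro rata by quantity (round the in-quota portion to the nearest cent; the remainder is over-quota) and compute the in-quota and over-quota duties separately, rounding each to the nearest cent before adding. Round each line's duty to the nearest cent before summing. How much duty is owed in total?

Line 1 (3916.35, Bralania, 2,212 units, ¥343,125.44):
Base rate for 3916.35 is 9.5%.
Origin Bralania qualifies under the Galistan–Bralania agreement and 3916.35 is covered: preferential rate Free applies instead.
The additional-duty order on 3916.35 targets Ilune, not Bralania; it does not apply.
Duty = ¥343,125.44 × 0% = ¥0.00.
Line 2 (3676.62, Ilune, 10,703 liters, ¥562,014.53):
Code 3676.62 is under a tariff-rate quota (threshold 4,634 liters). In-quota: 4,634 liters at 5.5%; over-quota: 6,069 liters at 18%.
Pro-rata value split: in-quota = ¥562,014.53 × 4,634/10,703 = ¥243,331.34; over-quota = ¥562,014.53 − ¥243,331.34 = ¥318,683.19.
In-quota duty = ¥243,331.34 × 5.5% = ¥13,383.22. Over-quota duty = ¥318,683.19 × 18% = ¥57,362.97.
Line duty = ¥13,383.22 + ¥57,362.97 = ¥70,746.19.
Total = ¥0.00 + ¥70,746.19 = ¥70,746.19.

¥70,746.19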